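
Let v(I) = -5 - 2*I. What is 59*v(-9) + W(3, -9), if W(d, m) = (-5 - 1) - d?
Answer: 758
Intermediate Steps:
W(d, m) = -6 - d
59*v(-9) + W(3, -9) = 59*(-5 - 2*(-9)) + (-6 - 1*3) = 59*(-5 + 18) + (-6 - 3) = 59*13 - 9 = 767 - 9 = 758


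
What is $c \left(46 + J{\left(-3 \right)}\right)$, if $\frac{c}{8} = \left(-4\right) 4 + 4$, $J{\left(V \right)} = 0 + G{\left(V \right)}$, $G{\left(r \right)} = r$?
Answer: $-4128$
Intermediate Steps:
$J{\left(V \right)} = V$ ($J{\left(V \right)} = 0 + V = V$)
$c = -96$ ($c = 8 \left(\left(-4\right) 4 + 4\right) = 8 \left(-16 + 4\right) = 8 \left(-12\right) = -96$)
$c \left(46 + J{\left(-3 \right)}\right) = - 96 \left(46 - 3\right) = \left(-96\right) 43 = -4128$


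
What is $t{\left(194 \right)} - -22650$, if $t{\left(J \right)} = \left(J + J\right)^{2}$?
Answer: $173194$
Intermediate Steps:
$t{\left(J \right)} = 4 J^{2}$ ($t{\left(J \right)} = \left(2 J\right)^{2} = 4 J^{2}$)
$t{\left(194 \right)} - -22650 = 4 \cdot 194^{2} - -22650 = 4 \cdot 37636 + 22650 = 150544 + 22650 = 173194$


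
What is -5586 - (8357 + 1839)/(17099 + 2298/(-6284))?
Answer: -300133791506/53723909 ≈ -5586.6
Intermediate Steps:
-5586 - (8357 + 1839)/(17099 + 2298/(-6284)) = -5586 - 10196/(17099 + 2298*(-1/6284)) = -5586 - 10196/(17099 - 1149/3142) = -5586 - 10196/53723909/3142 = -5586 - 10196*3142/53723909 = -5586 - 1*32035832/53723909 = -5586 - 32035832/53723909 = -300133791506/53723909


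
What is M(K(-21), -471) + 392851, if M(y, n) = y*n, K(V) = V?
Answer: 402742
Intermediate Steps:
M(y, n) = n*y
M(K(-21), -471) + 392851 = -471*(-21) + 392851 = 9891 + 392851 = 402742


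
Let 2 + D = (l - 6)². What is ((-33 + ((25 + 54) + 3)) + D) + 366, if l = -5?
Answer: 534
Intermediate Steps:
D = 119 (D = -2 + (-5 - 6)² = -2 + (-11)² = -2 + 121 = 119)
((-33 + ((25 + 54) + 3)) + D) + 366 = ((-33 + ((25 + 54) + 3)) + 119) + 366 = ((-33 + (79 + 3)) + 119) + 366 = ((-33 + 82) + 119) + 366 = (49 + 119) + 366 = 168 + 366 = 534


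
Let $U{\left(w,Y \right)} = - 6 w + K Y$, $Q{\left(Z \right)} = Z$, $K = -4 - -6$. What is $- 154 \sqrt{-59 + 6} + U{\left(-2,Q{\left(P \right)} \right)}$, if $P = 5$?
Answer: $22 - 154 i \sqrt{53} \approx 22.0 - 1121.1 i$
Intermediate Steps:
$K = 2$ ($K = -4 + 6 = 2$)
$U{\left(w,Y \right)} = - 6 w + 2 Y$
$- 154 \sqrt{-59 + 6} + U{\left(-2,Q{\left(P \right)} \right)} = - 154 \sqrt{-59 + 6} + \left(\left(-6\right) \left(-2\right) + 2 \cdot 5\right) = - 154 \sqrt{-53} + \left(12 + 10\right) = - 154 i \sqrt{53} + 22 = 22 - 154 i \sqrt{53}$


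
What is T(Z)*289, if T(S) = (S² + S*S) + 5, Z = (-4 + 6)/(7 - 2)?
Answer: 38437/25 ≈ 1537.5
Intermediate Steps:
Z = ⅖ (Z = 2/5 = 2*(⅕) = ⅖ ≈ 0.40000)
T(S) = 5 + 2*S² (T(S) = (S² + S²) + 5 = 2*S² + 5 = 5 + 2*S²)
T(Z)*289 = (5 + 2*(⅖)²)*289 = (5 + 2*(4/25))*289 = (5 + 8/25)*289 = (133/25)*289 = 38437/25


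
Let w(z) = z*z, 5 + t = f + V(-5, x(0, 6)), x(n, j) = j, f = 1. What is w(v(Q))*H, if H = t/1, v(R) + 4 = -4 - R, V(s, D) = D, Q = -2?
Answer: 72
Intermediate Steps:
v(R) = -8 - R (v(R) = -4 + (-4 - R) = -8 - R)
t = 2 (t = -5 + (1 + 6) = -5 + 7 = 2)
w(z) = z²
H = 2 (H = 2/1 = 2*1 = 2)
w(v(Q))*H = (-8 - 1*(-2))²*2 = (-8 + 2)²*2 = (-6)²*2 = 36*2 = 72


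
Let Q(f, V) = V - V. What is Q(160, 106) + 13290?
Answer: 13290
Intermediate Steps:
Q(f, V) = 0
Q(160, 106) + 13290 = 0 + 13290 = 13290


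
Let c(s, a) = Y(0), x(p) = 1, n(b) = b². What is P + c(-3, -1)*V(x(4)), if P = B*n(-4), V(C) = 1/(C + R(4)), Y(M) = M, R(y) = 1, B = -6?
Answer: -96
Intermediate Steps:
V(C) = 1/(1 + C) (V(C) = 1/(C + 1) = 1/(1 + C))
c(s, a) = 0
P = -96 (P = -6*(-4)² = -6*16 = -96)
P + c(-3, -1)*V(x(4)) = -96 + 0/(1 + 1) = -96 + 0/2 = -96 + 0*(½) = -96 + 0 = -96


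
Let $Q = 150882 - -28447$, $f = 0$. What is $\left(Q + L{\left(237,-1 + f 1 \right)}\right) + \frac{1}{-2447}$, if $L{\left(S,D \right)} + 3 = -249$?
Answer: $\frac{438201418}{2447} \approx 1.7908 \cdot 10^{5}$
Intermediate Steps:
$L{\left(S,D \right)} = -252$ ($L{\left(S,D \right)} = -3 - 249 = -252$)
$Q = 179329$ ($Q = 150882 + 28447 = 179329$)
$\left(Q + L{\left(237,-1 + f 1 \right)}\right) + \frac{1}{-2447} = \left(179329 - 252\right) + \frac{1}{-2447} = 179077 - \frac{1}{2447} = \frac{438201418}{2447}$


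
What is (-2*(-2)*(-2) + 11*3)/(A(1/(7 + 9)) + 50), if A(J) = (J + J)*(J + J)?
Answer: 1600/3201 ≈ 0.49984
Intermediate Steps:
A(J) = 4*J**2 (A(J) = (2*J)*(2*J) = 4*J**2)
(-2*(-2)*(-2) + 11*3)/(A(1/(7 + 9)) + 50) = (-2*(-2)*(-2) + 11*3)/(4*(1/(7 + 9))**2 + 50) = (4*(-2) + 33)/(4*(1/16)**2 + 50) = (-8 + 33)/(4*(1/16)**2 + 50) = 25/(4*(1/256) + 50) = 25/(1/64 + 50) = 25/(3201/64) = 25*(64/3201) = 1600/3201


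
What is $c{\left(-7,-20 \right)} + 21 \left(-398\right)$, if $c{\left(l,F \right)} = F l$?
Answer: $-8218$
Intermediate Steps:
$c{\left(-7,-20 \right)} + 21 \left(-398\right) = \left(-20\right) \left(-7\right) + 21 \left(-398\right) = 140 - 8358 = -8218$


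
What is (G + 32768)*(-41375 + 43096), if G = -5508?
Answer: 46914460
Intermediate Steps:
(G + 32768)*(-41375 + 43096) = (-5508 + 32768)*(-41375 + 43096) = 27260*1721 = 46914460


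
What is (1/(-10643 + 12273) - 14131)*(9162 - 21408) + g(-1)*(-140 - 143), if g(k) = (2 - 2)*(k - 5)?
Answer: 141034298067/815 ≈ 1.7305e+8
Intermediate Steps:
g(k) = 0 (g(k) = 0*(-5 + k) = 0)
(1/(-10643 + 12273) - 14131)*(9162 - 21408) + g(-1)*(-140 - 143) = (1/(-10643 + 12273) - 14131)*(9162 - 21408) + 0*(-140 - 143) = (1/1630 - 14131)*(-12246) + 0*(-283) = (1/1630 - 14131)*(-12246) + 0 = -23033529/1630*(-12246) + 0 = 141034298067/815 + 0 = 141034298067/815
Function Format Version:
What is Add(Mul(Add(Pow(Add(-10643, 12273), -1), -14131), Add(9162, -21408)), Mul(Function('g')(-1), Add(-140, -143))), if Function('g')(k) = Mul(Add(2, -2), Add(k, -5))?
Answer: Rational(141034298067, 815) ≈ 1.7305e+8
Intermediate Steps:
Function('g')(k) = 0 (Function('g')(k) = Mul(0, Add(-5, k)) = 0)
Add(Mul(Add(Pow(Add(-10643, 12273), -1), -14131), Add(9162, -21408)), Mul(Function('g')(-1), Add(-140, -143))) = Add(Mul(Add(Pow(Add(-10643, 12273), -1), -14131), Add(9162, -21408)), Mul(0, Add(-140, -143))) = Add(Mul(Add(Pow(1630, -1), -14131), -12246), Mul(0, -283)) = Add(Mul(Add(Rational(1, 1630), -14131), -12246), 0) = Add(Mul(Rational(-23033529, 1630), -12246), 0) = Add(Rational(141034298067, 815), 0) = Rational(141034298067, 815)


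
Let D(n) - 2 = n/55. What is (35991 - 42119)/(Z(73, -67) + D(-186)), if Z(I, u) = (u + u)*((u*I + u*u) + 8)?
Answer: -42130/362963 ≈ -0.11607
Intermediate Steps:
D(n) = 2 + n/55
Z(I, u) = 2*u*(8 + u**2 + I*u) (Z(I, u) = (2*u)*((I*u + u**2) + 8) = (2*u)*((u**2 + I*u) + 8) = (2*u)*(8 + u**2 + I*u) = 2*u*(8 + u**2 + I*u))
(35991 - 42119)/(Z(73, -67) + D(-186)) = (35991 - 42119)/(2*(-67)*(8 + (-67)**2 + 73*(-67)) + (2 + (1/55)*(-186))) = -6128/(2*(-67)*(8 + 4489 - 4891) + (2 - 186/55)) = -6128/(2*(-67)*(-394) - 76/55) = -6128/(52796 - 76/55) = -6128/2903704/55 = -6128*55/2903704 = -42130/362963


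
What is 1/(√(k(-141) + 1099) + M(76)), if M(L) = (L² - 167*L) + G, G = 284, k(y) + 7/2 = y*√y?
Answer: 2/(-13264 + √2*√(2191 - 282*I*√141)) ≈ -0.00015168 + 4.8951e-7*I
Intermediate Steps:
k(y) = -7/2 + y^(3/2) (k(y) = -7/2 + y*√y = -7/2 + y^(3/2))
M(L) = 284 + L² - 167*L (M(L) = (L² - 167*L) + 284 = 284 + L² - 167*L)
1/(√(k(-141) + 1099) + M(76)) = 1/(√((-7/2 + (-141)^(3/2)) + 1099) + (284 + 76² - 167*76)) = 1/(√((-7/2 - 141*I*√141) + 1099) + (284 + 5776 - 12692)) = 1/(√(2191/2 - 141*I*√141) - 6632) = 1/(-6632 + √(2191/2 - 141*I*√141))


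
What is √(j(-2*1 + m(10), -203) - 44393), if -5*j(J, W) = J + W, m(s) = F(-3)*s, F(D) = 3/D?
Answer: 5*I*√1774 ≈ 210.59*I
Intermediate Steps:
m(s) = -s (m(s) = (3/(-3))*s = (3*(-⅓))*s = -s)
j(J, W) = -J/5 - W/5 (j(J, W) = -(J + W)/5 = -J/5 - W/5)
√(j(-2*1 + m(10), -203) - 44393) = √((-(-2*1 - 1*10)/5 - ⅕*(-203)) - 44393) = √((-(-2 - 10)/5 + 203/5) - 44393) = √((-⅕*(-12) + 203/5) - 44393) = √((12/5 + 203/5) - 44393) = √(43 - 44393) = √(-44350) = 5*I*√1774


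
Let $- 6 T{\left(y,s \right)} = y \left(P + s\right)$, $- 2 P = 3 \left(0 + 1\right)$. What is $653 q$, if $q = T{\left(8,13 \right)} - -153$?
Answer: $\frac{269689}{3} \approx 89896.0$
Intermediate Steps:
$P = - \frac{3}{2}$ ($P = - \frac{3 \left(0 + 1\right)}{2} = - \frac{3 \cdot 1}{2} = \left(- \frac{1}{2}\right) 3 = - \frac{3}{2} \approx -1.5$)
$T{\left(y,s \right)} = - \frac{y \left(- \frac{3}{2} + s\right)}{6}$
$q = \frac{413}{3}$ ($q = \frac{1}{12} \cdot 8 \left(3 - 26\right) - -153 = \frac{1}{12} \cdot 8 \left(3 - 26\right) + 153 = \frac{1}{12} \cdot 8 \left(-23\right) + 153 = - \frac{46}{3} + 153 = \frac{413}{3} \approx 137.67$)
$653 q = 653 \cdot \frac{413}{3} = \frac{269689}{3}$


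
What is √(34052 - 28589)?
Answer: 3*√607 ≈ 73.912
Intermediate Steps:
√(34052 - 28589) = √5463 = 3*√607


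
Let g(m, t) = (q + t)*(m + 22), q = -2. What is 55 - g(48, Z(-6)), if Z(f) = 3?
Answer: -15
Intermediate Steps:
g(m, t) = (-2 + t)*(22 + m) (g(m, t) = (-2 + t)*(m + 22) = (-2 + t)*(22 + m))
55 - g(48, Z(-6)) = 55 - (-44 - 2*48 + 22*3 + 48*3) = 55 - (-44 - 96 + 66 + 144) = 55 - 1*70 = 55 - 70 = -15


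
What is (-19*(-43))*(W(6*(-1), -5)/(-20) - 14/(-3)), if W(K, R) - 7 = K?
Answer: 226309/60 ≈ 3771.8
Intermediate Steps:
W(K, R) = 7 + K
(-19*(-43))*(W(6*(-1), -5)/(-20) - 14/(-3)) = (-19*(-43))*((7 + 6*(-1))/(-20) - 14/(-3)) = 817*((7 - 6)*(-1/20) - 14*(-1/3)) = 817*(1*(-1/20) + 14/3) = 817*(-1/20 + 14/3) = 817*(277/60) = 226309/60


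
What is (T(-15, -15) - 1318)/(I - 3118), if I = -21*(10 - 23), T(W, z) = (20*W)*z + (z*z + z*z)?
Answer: -3632/2845 ≈ -1.2766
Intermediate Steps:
T(W, z) = 2*z**2 + 20*W*z (T(W, z) = 20*W*z + (z**2 + z**2) = 20*W*z + 2*z**2 = 2*z**2 + 20*W*z)
I = 273 (I = -21*(-13) = 273)
(T(-15, -15) - 1318)/(I - 3118) = (2*(-15)*(-15 + 10*(-15)) - 1318)/(273 - 3118) = (2*(-15)*(-15 - 150) - 1318)/(-2845) = (2*(-15)*(-165) - 1318)*(-1/2845) = (4950 - 1318)*(-1/2845) = 3632*(-1/2845) = -3632/2845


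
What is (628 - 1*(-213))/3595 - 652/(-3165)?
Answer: 1001141/2275635 ≈ 0.43994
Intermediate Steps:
(628 - 1*(-213))/3595 - 652/(-3165) = (628 + 213)*(1/3595) - 652*(-1/3165) = 841*(1/3595) + 652/3165 = 841/3595 + 652/3165 = 1001141/2275635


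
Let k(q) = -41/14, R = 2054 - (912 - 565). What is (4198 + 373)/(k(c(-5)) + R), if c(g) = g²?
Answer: 63994/23857 ≈ 2.6824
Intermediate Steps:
R = 1707 (R = 2054 - 1*347 = 2054 - 347 = 1707)
k(q) = -41/14 (k(q) = -41*1/14 = -41/14)
(4198 + 373)/(k(c(-5)) + R) = (4198 + 373)/(-41/14 + 1707) = 4571/(23857/14) = 4571*(14/23857) = 63994/23857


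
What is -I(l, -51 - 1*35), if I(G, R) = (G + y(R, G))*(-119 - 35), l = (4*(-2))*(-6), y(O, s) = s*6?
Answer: 51744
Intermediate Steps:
y(O, s) = 6*s
l = 48 (l = -8*(-6) = 48)
I(G, R) = -1078*G (I(G, R) = (G + 6*G)*(-119 - 35) = (7*G)*(-154) = -1078*G)
-I(l, -51 - 1*35) = -(-1078)*48 = -1*(-51744) = 51744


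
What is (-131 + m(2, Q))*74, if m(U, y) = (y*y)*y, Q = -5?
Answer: -18944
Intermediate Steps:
m(U, y) = y³ (m(U, y) = y²*y = y³)
(-131 + m(2, Q))*74 = (-131 + (-5)³)*74 = (-131 - 125)*74 = -256*74 = -18944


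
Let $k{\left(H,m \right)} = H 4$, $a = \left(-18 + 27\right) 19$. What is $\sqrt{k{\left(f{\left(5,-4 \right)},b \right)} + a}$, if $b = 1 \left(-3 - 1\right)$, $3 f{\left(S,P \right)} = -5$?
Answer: $\frac{\sqrt{1479}}{3} \approx 12.819$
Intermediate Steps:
$f{\left(S,P \right)} = - \frac{5}{3}$ ($f{\left(S,P \right)} = \frac{1}{3} \left(-5\right) = - \frac{5}{3}$)
$b = -4$ ($b = 1 \left(-4\right) = -4$)
$a = 171$ ($a = 9 \cdot 19 = 171$)
$k{\left(H,m \right)} = 4 H$
$\sqrt{k{\left(f{\left(5,-4 \right)},b \right)} + a} = \sqrt{4 \left(- \frac{5}{3}\right) + 171} = \sqrt{- \frac{20}{3} + 171} = \sqrt{\frac{493}{3}} = \frac{\sqrt{1479}}{3}$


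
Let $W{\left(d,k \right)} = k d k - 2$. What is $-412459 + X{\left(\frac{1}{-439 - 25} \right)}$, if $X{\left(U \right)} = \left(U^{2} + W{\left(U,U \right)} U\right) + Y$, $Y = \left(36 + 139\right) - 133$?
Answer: $- \frac{19116504195077887}{46352367616} \approx -4.1242 \cdot 10^{5}$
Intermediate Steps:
$W{\left(d,k \right)} = -2 + d k^{2}$ ($W{\left(d,k \right)} = d k k - 2 = d k^{2} - 2 = -2 + d k^{2}$)
$Y = 42$ ($Y = 175 - 133 = 42$)
$X{\left(U \right)} = 42 + U^{2} + U \left(-2 + U^{3}\right)$ ($X{\left(U \right)} = \left(U^{2} + \left(-2 + U U^{2}\right) U\right) + 42 = \left(U^{2} + \left(-2 + U^{3}\right) U\right) + 42 = \left(U^{2} + U \left(-2 + U^{3}\right)\right) + 42 = 42 + U^{2} + U \left(-2 + U^{3}\right)$)
$-412459 + X{\left(\frac{1}{-439 - 25} \right)} = -412459 + \left(42 + \left(\frac{1}{-439 - 25}\right)^{2} + \frac{-2 + \left(\frac{1}{-439 - 25}\right)^{3}}{-439 - 25}\right) = -412459 + \left(42 + \left(\frac{1}{-464}\right)^{2} + \frac{-2 + \left(\frac{1}{-464}\right)^{3}}{-464}\right) = -412459 + \left(42 + \left(- \frac{1}{464}\right)^{2} - \frac{-2 + \left(- \frac{1}{464}\right)^{3}}{464}\right) = -412459 + \left(42 + \frac{1}{215296} - \frac{-2 - \frac{1}{99897344}}{464}\right) = -412459 + \left(42 + \frac{1}{215296} - - \frac{199794689}{46352367616}\right) = -412459 + \left(42 + \frac{1}{215296} + \frac{199794689}{46352367616}\right) = -412459 + \frac{1946999449857}{46352367616} = - \frac{19116504195077887}{46352367616}$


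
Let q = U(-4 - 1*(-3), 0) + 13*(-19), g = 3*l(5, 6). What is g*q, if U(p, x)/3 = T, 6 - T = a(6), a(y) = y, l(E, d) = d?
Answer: -4446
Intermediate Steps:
g = 18 (g = 3*6 = 18)
T = 0 (T = 6 - 1*6 = 6 - 6 = 0)
U(p, x) = 0 (U(p, x) = 3*0 = 0)
q = -247 (q = 0 + 13*(-19) = 0 - 247 = -247)
g*q = 18*(-247) = -4446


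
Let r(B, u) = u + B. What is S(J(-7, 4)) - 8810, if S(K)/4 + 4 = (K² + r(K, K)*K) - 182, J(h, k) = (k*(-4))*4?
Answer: 39598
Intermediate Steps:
r(B, u) = B + u
J(h, k) = -16*k (J(h, k) = -4*k*4 = -16*k)
S(K) = -744 + 12*K² (S(K) = -16 + 4*((K² + (K + K)*K) - 182) = -16 + 4*((K² + (2*K)*K) - 182) = -16 + 4*((K² + 2*K²) - 182) = -16 + 4*(3*K² - 182) = -16 + 4*(-182 + 3*K²) = -16 + (-728 + 12*K²) = -744 + 12*K²)
S(J(-7, 4)) - 8810 = (-744 + 12*(-16*4)²) - 8810 = (-744 + 12*(-64)²) - 8810 = (-744 + 12*4096) - 8810 = (-744 + 49152) - 8810 = 48408 - 8810 = 39598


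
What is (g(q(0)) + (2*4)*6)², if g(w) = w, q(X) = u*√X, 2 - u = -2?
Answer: 2304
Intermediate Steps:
u = 4 (u = 2 - 1*(-2) = 2 + 2 = 4)
q(X) = 4*√X
(g(q(0)) + (2*4)*6)² = (4*√0 + (2*4)*6)² = (4*0 + 8*6)² = (0 + 48)² = 48² = 2304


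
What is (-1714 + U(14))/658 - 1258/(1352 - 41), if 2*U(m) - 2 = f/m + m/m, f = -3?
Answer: -86043775/24153864 ≈ -3.5623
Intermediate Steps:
U(m) = 3/2 - 3/(2*m) (U(m) = 1 + (-3/m + m/m)/2 = 1 + (-3/m + 1)/2 = 1 + (1 - 3/m)/2 = 1 + (½ - 3/(2*m)) = 3/2 - 3/(2*m))
(-1714 + U(14))/658 - 1258/(1352 - 41) = (-1714 + (3/2)*(-1 + 14)/14)/658 - 1258/(1352 - 41) = (-1714 + (3/2)*(1/14)*13)*(1/658) - 1258/1311 = (-1714 + 39/28)*(1/658) - 1258*1/1311 = -47953/28*1/658 - 1258/1311 = -47953/18424 - 1258/1311 = -86043775/24153864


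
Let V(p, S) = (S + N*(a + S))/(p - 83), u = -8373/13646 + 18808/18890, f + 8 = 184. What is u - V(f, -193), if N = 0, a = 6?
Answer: 29454780617/11986441710 ≈ 2.4573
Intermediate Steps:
f = 176 (f = -8 + 184 = 176)
u = 49243999/128886470 (u = -8373*1/13646 + 18808*(1/18890) = -8373/13646 + 9404/9445 = 49243999/128886470 ≈ 0.38207)
V(p, S) = S/(-83 + p) (V(p, S) = (S + 0*(6 + S))/(p - 83) = (S + 0)/(-83 + p) = S/(-83 + p))
u - V(f, -193) = 49243999/128886470 - (-193)/(-83 + 176) = 49243999/128886470 - (-193)/93 = 49243999/128886470 - 1*(-193/93) = 49243999/128886470 + 193/93 = 29454780617/11986441710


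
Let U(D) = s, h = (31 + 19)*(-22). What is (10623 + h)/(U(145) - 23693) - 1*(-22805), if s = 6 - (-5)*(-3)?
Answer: 540514587/23702 ≈ 22805.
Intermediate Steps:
h = -1100 (h = 50*(-22) = -1100)
s = -9 (s = 6 - 5*3 = 6 - 15 = -9)
U(D) = -9
(10623 + h)/(U(145) - 23693) - 1*(-22805) = (10623 - 1100)/(-9 - 23693) - 1*(-22805) = 9523/(-23702) + 22805 = 9523*(-1/23702) + 22805 = -9523/23702 + 22805 = 540514587/23702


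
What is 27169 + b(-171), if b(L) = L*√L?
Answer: 27169 - 513*I*√19 ≈ 27169.0 - 2236.1*I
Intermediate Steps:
b(L) = L^(3/2)
27169 + b(-171) = 27169 + (-171)^(3/2) = 27169 - 513*I*√19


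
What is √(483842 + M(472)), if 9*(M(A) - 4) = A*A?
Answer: √4577398/3 ≈ 713.16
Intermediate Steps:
M(A) = 4 + A²/9 (M(A) = 4 + (A*A)/9 = 4 + A²/9)
√(483842 + M(472)) = √(483842 + (4 + (⅑)*472²)) = √(483842 + (4 + (⅑)*222784)) = √(483842 + (4 + 222784/9)) = √(483842 + 222820/9) = √(4577398/9) = √4577398/3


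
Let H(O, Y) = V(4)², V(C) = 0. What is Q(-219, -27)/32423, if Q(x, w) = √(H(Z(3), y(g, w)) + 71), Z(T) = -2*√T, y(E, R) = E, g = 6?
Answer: √71/32423 ≈ 0.00025988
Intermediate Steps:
H(O, Y) = 0 (H(O, Y) = 0² = 0)
Q(x, w) = √71 (Q(x, w) = √(0 + 71) = √71)
Q(-219, -27)/32423 = √71/32423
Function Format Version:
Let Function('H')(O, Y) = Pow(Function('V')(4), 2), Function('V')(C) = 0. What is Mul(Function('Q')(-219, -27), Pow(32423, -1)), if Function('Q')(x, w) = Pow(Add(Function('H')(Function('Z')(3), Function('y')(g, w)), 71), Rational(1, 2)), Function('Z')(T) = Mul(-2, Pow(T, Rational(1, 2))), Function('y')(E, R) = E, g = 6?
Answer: Mul(Rational(1, 32423), Pow(71, Rational(1, 2))) ≈ 0.00025988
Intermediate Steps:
Function('H')(O, Y) = 0 (Function('H')(O, Y) = Pow(0, 2) = 0)
Function('Q')(x, w) = Pow(71, Rational(1, 2)) (Function('Q')(x, w) = Pow(Add(0, 71), Rational(1, 2)) = Pow(71, Rational(1, 2)))
Mul(Function('Q')(-219, -27), Pow(32423, -1)) = Mul(Pow(71, Rational(1, 2)), Pow(32423, -1)) = Mul(Pow(71, Rational(1, 2)), Rational(1, 32423)) = Mul(Rational(1, 32423), Pow(71, Rational(1, 2)))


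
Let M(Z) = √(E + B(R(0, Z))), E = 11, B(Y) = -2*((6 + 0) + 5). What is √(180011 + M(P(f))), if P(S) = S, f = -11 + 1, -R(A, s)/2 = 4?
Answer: √(180011 + I*√11) ≈ 424.28 + 0.004*I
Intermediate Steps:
R(A, s) = -8 (R(A, s) = -2*4 = -8)
B(Y) = -22 (B(Y) = -2*(6 + 5) = -2*11 = -22)
f = -10
M(Z) = I*√11 (M(Z) = √(11 - 22) = √(-11) = I*√11)
√(180011 + M(P(f))) = √(180011 + I*√11)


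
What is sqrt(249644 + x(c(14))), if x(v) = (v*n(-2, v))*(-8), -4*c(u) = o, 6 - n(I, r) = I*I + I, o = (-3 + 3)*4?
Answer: 2*sqrt(62411) ≈ 499.64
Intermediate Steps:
o = 0 (o = 0*4 = 0)
n(I, r) = 6 - I - I**2 (n(I, r) = 6 - (I*I + I) = 6 - (I**2 + I) = 6 - (I + I**2) = 6 + (-I - I**2) = 6 - I - I**2)
c(u) = 0 (c(u) = -1/4*0 = 0)
x(v) = -32*v (x(v) = (v*(6 - 1*(-2) - 1*(-2)**2))*(-8) = (v*(6 + 2 - 1*4))*(-8) = (v*(6 + 2 - 4))*(-8) = (v*4)*(-8) = (4*v)*(-8) = -32*v)
sqrt(249644 + x(c(14))) = sqrt(249644 - 32*0) = sqrt(249644 + 0) = sqrt(249644) = 2*sqrt(62411)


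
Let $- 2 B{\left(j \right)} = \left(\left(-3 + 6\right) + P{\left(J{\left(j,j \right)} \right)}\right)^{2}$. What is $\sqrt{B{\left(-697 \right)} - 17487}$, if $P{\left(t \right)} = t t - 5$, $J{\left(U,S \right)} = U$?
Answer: $\frac{i \sqrt{472016952446}}{2} \approx 3.4352 \cdot 10^{5} i$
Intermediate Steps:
$P{\left(t \right)} = -5 + t^{2}$ ($P{\left(t \right)} = t^{2} - 5 = -5 + t^{2}$)
$B{\left(j \right)} = - \frac{\left(-2 + j^{2}\right)^{2}}{2}$ ($B{\left(j \right)} = - \frac{\left(\left(-3 + 6\right) + \left(-5 + j^{2}\right)\right)^{2}}{2} = - \frac{\left(3 + \left(-5 + j^{2}\right)\right)^{2}}{2} = - \frac{\left(-2 + j^{2}\right)^{2}}{2}$)
$\sqrt{B{\left(-697 \right)} - 17487} = \sqrt{- \frac{\left(-2 + \left(-697\right)^{2}\right)^{2}}{2} - 17487} = \sqrt{- \frac{\left(-2 + 485809\right)^{2}}{2} - 17487} = \sqrt{- \frac{485807^{2}}{2} - 17487} = \sqrt{\left(- \frac{1}{2}\right) 236008441249 - 17487} = \sqrt{- \frac{236008441249}{2} - 17487} = \sqrt{- \frac{236008476223}{2}} = \frac{i \sqrt{472016952446}}{2}$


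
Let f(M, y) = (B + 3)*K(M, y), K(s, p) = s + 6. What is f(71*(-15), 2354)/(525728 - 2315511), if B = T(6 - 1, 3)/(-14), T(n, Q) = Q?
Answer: 41301/25056962 ≈ 0.0016483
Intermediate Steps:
B = -3/14 (B = 3/(-14) = 3*(-1/14) = -3/14 ≈ -0.21429)
K(s, p) = 6 + s
f(M, y) = 117/7 + 39*M/14 (f(M, y) = (-3/14 + 3)*(6 + M) = 39*(6 + M)/14 = 117/7 + 39*M/14)
f(71*(-15), 2354)/(525728 - 2315511) = (117/7 + 39*(71*(-15))/14)/(525728 - 2315511) = (117/7 + (39/14)*(-1065))/(-1789783) = (117/7 - 41535/14)*(-1/1789783) = -41301/14*(-1/1789783) = 41301/25056962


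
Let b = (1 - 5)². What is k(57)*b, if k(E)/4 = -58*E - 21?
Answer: -212928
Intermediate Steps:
k(E) = -84 - 232*E (k(E) = 4*(-58*E - 21) = 4*(-21 - 58*E) = -84 - 232*E)
b = 16 (b = (-4)² = 16)
k(57)*b = (-84 - 232*57)*16 = (-84 - 13224)*16 = -13308*16 = -212928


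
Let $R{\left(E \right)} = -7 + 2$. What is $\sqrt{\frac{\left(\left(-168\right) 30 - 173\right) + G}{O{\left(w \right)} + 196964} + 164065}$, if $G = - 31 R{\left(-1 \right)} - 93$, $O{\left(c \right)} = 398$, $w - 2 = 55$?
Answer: $\frac{\sqrt{6390619330942198}}{197362} \approx 405.05$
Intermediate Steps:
$w = 57$ ($w = 2 + 55 = 57$)
$R{\left(E \right)} = -5$
$G = 62$ ($G = \left(-31\right) \left(-5\right) - 93 = 155 - 93 = 62$)
$\sqrt{\frac{\left(\left(-168\right) 30 - 173\right) + G}{O{\left(w \right)} + 196964} + 164065} = \sqrt{\frac{\left(\left(-168\right) 30 - 173\right) + 62}{398 + 196964} + 164065} = \sqrt{\frac{\left(-5040 - 173\right) + 62}{197362} + 164065} = \sqrt{\left(-5213 + 62\right) \frac{1}{197362} + 164065} = \sqrt{\left(-5151\right) \frac{1}{197362} + 164065} = \sqrt{- \frac{5151}{197362} + 164065} = \sqrt{\frac{32380191379}{197362}} = \frac{\sqrt{6390619330942198}}{197362}$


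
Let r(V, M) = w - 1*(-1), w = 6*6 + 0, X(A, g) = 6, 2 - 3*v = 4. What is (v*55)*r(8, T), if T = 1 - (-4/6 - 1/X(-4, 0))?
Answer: -4070/3 ≈ -1356.7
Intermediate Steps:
v = -⅔ (v = ⅔ - ⅓*4 = ⅔ - 4/3 = -⅔ ≈ -0.66667)
T = 11/6 (T = 1 - (-4/6 - 1/6) = 1 - (-4*⅙ - 1*⅙) = 1 - (-⅔ - ⅙) = 1 - 1*(-⅚) = 1 + ⅚ = 11/6 ≈ 1.8333)
w = 36 (w = 36 + 0 = 36)
r(V, M) = 37 (r(V, M) = 36 - 1*(-1) = 36 + 1 = 37)
(v*55)*r(8, T) = -⅔*55*37 = -110/3*37 = -4070/3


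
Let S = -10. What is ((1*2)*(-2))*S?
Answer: 40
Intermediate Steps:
((1*2)*(-2))*S = ((1*2)*(-2))*(-10) = (2*(-2))*(-10) = -4*(-10) = 40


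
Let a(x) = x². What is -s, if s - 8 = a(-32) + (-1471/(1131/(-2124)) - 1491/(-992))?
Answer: -1419649851/373984 ≈ -3796.0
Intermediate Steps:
s = 1419649851/373984 (s = 8 + ((-32)² + (-1471/(1131/(-2124)) - 1491/(-992))) = 8 + (1024 + (-1471/(1131*(-1/2124)) - 1491*(-1/992))) = 8 + (1024 + (-1471/(-377/708) + 1491/992)) = 8 + (1024 + (-1471*(-708/377) + 1491/992)) = 8 + (1024 + (1041468/377 + 1491/992)) = 8 + (1024 + 1033698363/373984) = 8 + 1416657979/373984 = 1419649851/373984 ≈ 3796.0)
-s = -1*1419649851/373984 = -1419649851/373984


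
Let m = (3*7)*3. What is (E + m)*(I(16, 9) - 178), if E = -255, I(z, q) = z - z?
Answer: 34176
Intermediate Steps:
I(z, q) = 0
m = 63 (m = 21*3 = 63)
(E + m)*(I(16, 9) - 178) = (-255 + 63)*(0 - 178) = -192*(-178) = 34176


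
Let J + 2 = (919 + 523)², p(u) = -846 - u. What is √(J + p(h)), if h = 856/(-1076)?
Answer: √150403553842/269 ≈ 1441.7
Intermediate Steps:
h = -214/269 (h = 856*(-1/1076) = -214/269 ≈ -0.79554)
J = 2079362 (J = -2 + (919 + 523)² = -2 + 1442² = -2 + 2079364 = 2079362)
√(J + p(h)) = √(2079362 + (-846 - 1*(-214/269))) = √(2079362 + (-846 + 214/269)) = √(2079362 - 227360/269) = √(559121018/269) = √150403553842/269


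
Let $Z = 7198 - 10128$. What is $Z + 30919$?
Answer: $27989$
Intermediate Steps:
$Z = -2930$ ($Z = 7198 - 10128 = -2930$)
$Z + 30919 = -2930 + 30919 = 27989$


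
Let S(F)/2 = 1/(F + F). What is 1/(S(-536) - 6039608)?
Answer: -536/3237229889 ≈ -1.6557e-7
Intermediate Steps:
S(F) = 1/F (S(F) = 2/(F + F) = 2/((2*F)) = 2*(1/(2*F)) = 1/F)
1/(S(-536) - 6039608) = 1/(1/(-536) - 6039608) = 1/(-1/536 - 6039608) = 1/(-3237229889/536) = -536/3237229889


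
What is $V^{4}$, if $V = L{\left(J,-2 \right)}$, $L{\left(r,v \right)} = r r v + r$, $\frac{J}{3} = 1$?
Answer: $50625$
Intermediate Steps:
$J = 3$ ($J = 3 \cdot 1 = 3$)
$L{\left(r,v \right)} = r + v r^{2}$ ($L{\left(r,v \right)} = r^{2} v + r = v r^{2} + r = r + v r^{2}$)
$V = -15$ ($V = 3 \left(1 + 3 \left(-2\right)\right) = 3 \left(1 - 6\right) = 3 \left(-5\right) = -15$)
$V^{4} = \left(-15\right)^{4} = 50625$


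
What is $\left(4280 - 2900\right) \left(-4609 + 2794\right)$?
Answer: $-2504700$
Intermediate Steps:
$\left(4280 - 2900\right) \left(-4609 + 2794\right) = \left(4280 - 2900\right) \left(-1815\right) = 1380 \left(-1815\right) = -2504700$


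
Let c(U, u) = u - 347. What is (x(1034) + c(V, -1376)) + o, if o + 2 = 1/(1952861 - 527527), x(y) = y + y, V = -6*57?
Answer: 488889563/1425334 ≈ 343.00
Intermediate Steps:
V = -342
c(U, u) = -347 + u
x(y) = 2*y
o = -2850667/1425334 (o = -2 + 1/(1952861 - 527527) = -2 + 1/1425334 = -2850667/1425334 ≈ -2.0000)
(x(1034) + c(V, -1376)) + o = (2*1034 + (-347 - 1376)) - 2850667/1425334 = (2068 - 1723) - 2850667/1425334 = 345 - 2850667/1425334 = 488889563/1425334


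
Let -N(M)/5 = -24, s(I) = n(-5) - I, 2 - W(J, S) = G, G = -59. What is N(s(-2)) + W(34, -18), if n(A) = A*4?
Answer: 181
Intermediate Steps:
n(A) = 4*A
W(J, S) = 61 (W(J, S) = 2 - 1*(-59) = 2 + 59 = 61)
s(I) = -20 - I (s(I) = 4*(-5) - I = -20 - I)
N(M) = 120 (N(M) = -5*(-24) = 120)
N(s(-2)) + W(34, -18) = 120 + 61 = 181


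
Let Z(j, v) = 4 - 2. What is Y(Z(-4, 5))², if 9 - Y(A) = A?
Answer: 49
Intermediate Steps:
Z(j, v) = 2
Y(A) = 9 - A
Y(Z(-4, 5))² = (9 - 1*2)² = (9 - 2)² = 7² = 49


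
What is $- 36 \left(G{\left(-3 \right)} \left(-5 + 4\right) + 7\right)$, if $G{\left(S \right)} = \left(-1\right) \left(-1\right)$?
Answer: $-216$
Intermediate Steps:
$G{\left(S \right)} = 1$
$- 36 \left(G{\left(-3 \right)} \left(-5 + 4\right) + 7\right) = - 36 \left(1 \left(-5 + 4\right) + 7\right) = - 36 \left(1 \left(-1\right) + 7\right) = - 36 \left(-1 + 7\right) = \left(-36\right) 6 = -216$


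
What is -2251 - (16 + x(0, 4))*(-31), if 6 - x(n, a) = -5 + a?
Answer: -1538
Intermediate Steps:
x(n, a) = 11 - a (x(n, a) = 6 - (-5 + a) = 6 + (5 - a) = 11 - a)
-2251 - (16 + x(0, 4))*(-31) = -2251 - (16 + (11 - 1*4))*(-31) = -2251 - (16 + (11 - 4))*(-31) = -2251 - (16 + 7)*(-31) = -2251 - 23*(-31) = -2251 - 1*(-713) = -2251 + 713 = -1538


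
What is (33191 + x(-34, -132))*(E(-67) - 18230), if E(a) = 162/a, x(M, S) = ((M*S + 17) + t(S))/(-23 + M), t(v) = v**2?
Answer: -2284288333976/3819 ≈ -5.9814e+8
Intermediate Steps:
x(M, S) = (17 + S**2 + M*S)/(-23 + M) (x(M, S) = ((M*S + 17) + S**2)/(-23 + M) = ((17 + M*S) + S**2)/(-23 + M) = (17 + S**2 + M*S)/(-23 + M))
(33191 + x(-34, -132))*(E(-67) - 18230) = (33191 + (17 + (-132)**2 - 34*(-132))/(-23 - 34))*(162/(-67) - 18230) = (33191 + (17 + 17424 + 4488)/(-57))*(162*(-1/67) - 18230) = (33191 - 1/57*21929)*(-162/67 - 18230) = (33191 - 21929/57)*(-1221572/67) = (1869958/57)*(-1221572/67) = -2284288333976/3819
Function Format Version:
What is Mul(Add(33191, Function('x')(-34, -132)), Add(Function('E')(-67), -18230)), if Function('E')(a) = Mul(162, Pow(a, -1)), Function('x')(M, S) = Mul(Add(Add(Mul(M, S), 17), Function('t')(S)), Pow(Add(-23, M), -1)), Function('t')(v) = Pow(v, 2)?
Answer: Rational(-2284288333976, 3819) ≈ -5.9814e+8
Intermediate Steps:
Function('x')(M, S) = Mul(Pow(Add(-23, M), -1), Add(17, Pow(S, 2), Mul(M, S))) (Function('x')(M, S) = Mul(Add(Add(Mul(M, S), 17), Pow(S, 2)), Pow(Add(-23, M), -1)) = Mul(Add(Add(17, Mul(M, S)), Pow(S, 2)), Pow(Add(-23, M), -1)) = Mul(Add(17, Pow(S, 2), Mul(M, S)), Pow(Add(-23, M), -1)) = Mul(Pow(Add(-23, M), -1), Add(17, Pow(S, 2), Mul(M, S))))
Mul(Add(33191, Function('x')(-34, -132)), Add(Function('E')(-67), -18230)) = Mul(Add(33191, Mul(Pow(Add(-23, -34), -1), Add(17, Pow(-132, 2), Mul(-34, -132)))), Add(Mul(162, Pow(-67, -1)), -18230)) = Mul(Add(33191, Mul(Pow(-57, -1), Add(17, 17424, 4488))), Add(Mul(162, Rational(-1, 67)), -18230)) = Mul(Add(33191, Mul(Rational(-1, 57), 21929)), Add(Rational(-162, 67), -18230)) = Mul(Add(33191, Rational(-21929, 57)), Rational(-1221572, 67)) = Mul(Rational(1869958, 57), Rational(-1221572, 67)) = Rational(-2284288333976, 3819)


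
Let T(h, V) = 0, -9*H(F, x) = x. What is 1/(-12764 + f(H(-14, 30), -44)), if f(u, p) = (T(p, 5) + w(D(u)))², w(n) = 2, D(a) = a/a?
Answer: -1/12760 ≈ -7.8370e-5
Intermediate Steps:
H(F, x) = -x/9
D(a) = 1
f(u, p) = 4 (f(u, p) = (0 + 2)² = 2² = 4)
1/(-12764 + f(H(-14, 30), -44)) = 1/(-12764 + 4) = 1/(-12760) = -1/12760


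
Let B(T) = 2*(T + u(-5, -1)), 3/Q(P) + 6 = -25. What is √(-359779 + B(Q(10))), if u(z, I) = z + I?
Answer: 7*I*√7056313/31 ≈ 599.83*I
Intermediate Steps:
Q(P) = -3/31 (Q(P) = 3/(-6 - 25) = 3/(-31) = 3*(-1/31) = -3/31)
u(z, I) = I + z
B(T) = -12 + 2*T (B(T) = 2*(T + (-1 - 5)) = 2*(T - 6) = 2*(-6 + T) = -12 + 2*T)
√(-359779 + B(Q(10))) = √(-359779 + (-12 + 2*(-3/31))) = √(-359779 + (-12 - 6/31)) = √(-359779 - 378/31) = √(-11153527/31) = 7*I*√7056313/31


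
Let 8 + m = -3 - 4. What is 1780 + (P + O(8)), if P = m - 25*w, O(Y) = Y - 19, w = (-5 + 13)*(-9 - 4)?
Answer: 4354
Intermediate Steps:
m = -15 (m = -8 + (-3 - 4) = -8 - 7 = -15)
w = -104 (w = 8*(-13) = -104)
O(Y) = -19 + Y
P = 2585 (P = -15 - 25*(-104) = -15 + 2600 = 2585)
1780 + (P + O(8)) = 1780 + (2585 + (-19 + 8)) = 1780 + (2585 - 11) = 1780 + 2574 = 4354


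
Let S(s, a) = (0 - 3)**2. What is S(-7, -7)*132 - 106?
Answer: 1082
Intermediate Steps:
S(s, a) = 9 (S(s, a) = (-3)**2 = 9)
S(-7, -7)*132 - 106 = 9*132 - 106 = 1188 - 106 = 1082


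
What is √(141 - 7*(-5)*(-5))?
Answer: I*√34 ≈ 5.8309*I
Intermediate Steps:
√(141 - 7*(-5)*(-5)) = √(141 + 35*(-5)) = √(141 - 175) = √(-34) = I*√34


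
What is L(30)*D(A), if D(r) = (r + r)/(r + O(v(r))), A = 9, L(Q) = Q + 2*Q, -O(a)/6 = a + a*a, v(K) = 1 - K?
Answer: -540/109 ≈ -4.9541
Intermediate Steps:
O(a) = -6*a - 6*a² (O(a) = -6*(a + a*a) = -6*(a + a²) = -6*a - 6*a²)
L(Q) = 3*Q
D(r) = 2*r/(r - 6*(1 - r)*(2 - r)) (D(r) = (r + r)/(r - 6*(1 - r)*(1 + (1 - r))) = (2*r)/(r - 6*(1 - r)*(2 - r)) = 2*r/(r - 6*(1 - r)*(2 - r)))
L(30)*D(A) = (3*30)*(2*9/(9 - 6*(-1 + 9)*(-2 + 9))) = 90*(2*9/(9 - 6*8*7)) = 90*(2*9/(9 - 336)) = 90*(2*9/(-327)) = 90*(2*9*(-1/327)) = 90*(-6/109) = -540/109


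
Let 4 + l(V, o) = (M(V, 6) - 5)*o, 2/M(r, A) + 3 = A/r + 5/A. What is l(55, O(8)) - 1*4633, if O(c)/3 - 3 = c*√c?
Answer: -3185018/679 - 194640*√2/679 ≈ -5096.1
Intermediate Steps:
M(r, A) = 2/(-3 + 5/A + A/r) (M(r, A) = 2/(-3 + (A/r + 5/A)) = 2/(-3 + (5/A + A/r)) = 2/(-3 + 5/A + A/r))
O(c) = 9 + 3*c^(3/2) (O(c) = 9 + 3*(c*√c) = 9 + 3*c^(3/2))
l(V, o) = -4 + o*(-5 + 12*V/(36 - 13*V)) (l(V, o) = -4 + (2*6*V/(6² + 5*V - 3*6*V) - 5)*o = -4 + (2*6*V/(36 + 5*V - 18*V) - 5)*o = -4 + (2*6*V/(36 - 13*V) - 5)*o = -4 + (12*V/(36 - 13*V) - 5)*o = -4 + (-5 + 12*V/(36 - 13*V))*o = -4 + o*(-5 + 12*V/(36 - 13*V)))
l(55, O(8)) - 1*4633 = (144 - 52*55 + 180*(9 + 3*8^(3/2)) - 77*55*(9 + 3*8^(3/2)))/(-36 + 13*55) - 1*4633 = (144 - 2860 + 180*(9 + 3*(16*√2)) - 77*55*(9 + 3*(16*√2)))/(-36 + 715) - 4633 = (144 - 2860 + 180*(9 + 48*√2) - 77*55*(9 + 48*√2))/679 - 4633 = (144 - 2860 + (1620 + 8640*√2) + (-38115 - 203280*√2))/679 - 4633 = (-39211 - 194640*√2)/679 - 4633 = (-39211/679 - 194640*√2/679) - 4633 = -3185018/679 - 194640*√2/679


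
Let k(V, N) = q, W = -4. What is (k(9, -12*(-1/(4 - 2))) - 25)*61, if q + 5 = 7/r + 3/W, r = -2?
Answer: -8357/4 ≈ -2089.3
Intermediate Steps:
q = -37/4 (q = -5 + (7/(-2) + 3/(-4)) = -5 + (7*(-½) + 3*(-¼)) = -5 + (-7/2 - ¾) = -5 - 17/4 = -37/4 ≈ -9.2500)
k(V, N) = -37/4
(k(9, -12*(-1/(4 - 2))) - 25)*61 = (-37/4 - 25)*61 = -137/4*61 = -8357/4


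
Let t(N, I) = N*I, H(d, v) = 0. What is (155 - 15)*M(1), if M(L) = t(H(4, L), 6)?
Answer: 0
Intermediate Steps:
t(N, I) = I*N
M(L) = 0 (M(L) = 6*0 = 0)
(155 - 15)*M(1) = (155 - 15)*0 = 140*0 = 0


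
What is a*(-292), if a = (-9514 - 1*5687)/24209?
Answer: 7884/43 ≈ 183.35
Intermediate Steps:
a = -27/43 (a = (-9514 - 5687)*(1/24209) = -15201*1/24209 = -27/43 ≈ -0.62791)
a*(-292) = -27/43*(-292) = 7884/43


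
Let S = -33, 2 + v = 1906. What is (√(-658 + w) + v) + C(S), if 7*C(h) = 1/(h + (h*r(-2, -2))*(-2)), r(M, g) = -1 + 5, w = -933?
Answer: 3078769/1617 + I*√1591 ≈ 1904.0 + 39.887*I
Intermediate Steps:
r(M, g) = 4
v = 1904 (v = -2 + 1906 = 1904)
C(h) = -1/(49*h) (C(h) = 1/(7*(h + (h*4)*(-2))) = 1/(7*(h + (4*h)*(-2))) = 1/(7*(h - 8*h)) = 1/(7*((-7*h))) = (-1/(7*h))/7 = -1/(49*h))
(√(-658 + w) + v) + C(S) = (√(-658 - 933) + 1904) - 1/49/(-33) = (√(-1591) + 1904) - 1/49*(-1/33) = (I*√1591 + 1904) + 1/1617 = (1904 + I*√1591) + 1/1617 = 3078769/1617 + I*√1591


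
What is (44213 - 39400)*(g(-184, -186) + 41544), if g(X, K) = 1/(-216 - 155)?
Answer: 74181917099/371 ≈ 1.9995e+8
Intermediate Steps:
g(X, K) = -1/371 (g(X, K) = 1/(-371) = -1/371)
(44213 - 39400)*(g(-184, -186) + 41544) = (44213 - 39400)*(-1/371 + 41544) = 4813*(15412823/371) = 74181917099/371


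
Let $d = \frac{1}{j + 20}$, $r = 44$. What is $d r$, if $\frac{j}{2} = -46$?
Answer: $- \frac{11}{18} \approx -0.61111$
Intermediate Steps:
$j = -92$ ($j = 2 \left(-46\right) = -92$)
$d = - \frac{1}{72}$ ($d = \frac{1}{-92 + 20} = \frac{1}{-72} = - \frac{1}{72} \approx -0.013889$)
$d r = \left(- \frac{1}{72}\right) 44 = - \frac{11}{18}$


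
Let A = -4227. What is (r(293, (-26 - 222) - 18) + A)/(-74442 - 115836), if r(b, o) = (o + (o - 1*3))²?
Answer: -140999/95139 ≈ -1.4820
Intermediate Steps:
r(b, o) = (-3 + 2*o)² (r(b, o) = (o + (o - 3))² = (o + (-3 + o))² = (-3 + 2*o)²)
(r(293, (-26 - 222) - 18) + A)/(-74442 - 115836) = ((-3 + 2*((-26 - 222) - 18))² - 4227)/(-74442 - 115836) = ((-3 + 2*(-248 - 18))² - 4227)/(-190278) = ((-3 + 2*(-266))² - 4227)*(-1/190278) = ((-3 - 532)² - 4227)*(-1/190278) = ((-535)² - 4227)*(-1/190278) = (286225 - 4227)*(-1/190278) = 281998*(-1/190278) = -140999/95139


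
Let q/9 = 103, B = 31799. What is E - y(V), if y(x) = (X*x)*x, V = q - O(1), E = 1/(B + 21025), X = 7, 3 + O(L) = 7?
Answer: -315016082471/52824 ≈ -5.9635e+6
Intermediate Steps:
q = 927 (q = 9*103 = 927)
O(L) = 4 (O(L) = -3 + 7 = 4)
E = 1/52824 (E = 1/(31799 + 21025) = 1/52824 ≈ 1.8931e-5)
V = 923 (V = 927 - 1*4 = 927 - 4 = 923)
y(x) = 7*x² (y(x) = (7*x)*x = 7*x²)
E - y(V) = 1/52824 - 7*923² = 1/52824 - 7*851929 = 1/52824 - 1*5963503 = 1/52824 - 5963503 = -315016082471/52824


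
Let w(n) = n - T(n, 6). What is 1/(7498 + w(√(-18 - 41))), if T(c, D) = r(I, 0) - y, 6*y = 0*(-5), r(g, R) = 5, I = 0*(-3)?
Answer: 127/951612 - I*√59/56145108 ≈ 0.00013346 - 1.3681e-7*I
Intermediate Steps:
I = 0
y = 0 (y = (0*(-5))/6 = (⅙)*0 = 0)
T(c, D) = 5 (T(c, D) = 5 - 1*0 = 5 + 0 = 5)
w(n) = -5 + n (w(n) = n - 1*5 = n - 5 = -5 + n)
1/(7498 + w(√(-18 - 41))) = 1/(7498 + (-5 + √(-18 - 41))) = 1/(7498 + (-5 + √(-59))) = 1/(7498 + (-5 + I*√59)) = 1/(7493 + I*√59)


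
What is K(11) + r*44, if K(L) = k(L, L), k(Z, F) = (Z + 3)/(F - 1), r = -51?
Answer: -11213/5 ≈ -2242.6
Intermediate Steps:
k(Z, F) = (3 + Z)/(-1 + F)
K(L) = (3 + L)/(-1 + L)
K(11) + r*44 = (3 + 11)/(-1 + 11) - 51*44 = 14/10 - 2244 = (1/10)*14 - 2244 = 7/5 - 2244 = -11213/5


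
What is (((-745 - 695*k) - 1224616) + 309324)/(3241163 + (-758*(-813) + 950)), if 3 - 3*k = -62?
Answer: -2793286/11575101 ≈ -0.24132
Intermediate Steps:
k = 65/3 (k = 1 - ⅓*(-62) = 1 + 62/3 = 65/3 ≈ 21.667)
(((-745 - 695*k) - 1224616) + 309324)/(3241163 + (-758*(-813) + 950)) = (((-745 - 695*65/3) - 1224616) + 309324)/(3241163 + (-758*(-813) + 950)) = (((-745 - 45175/3) - 1224616) + 309324)/(3241163 + (616254 + 950)) = ((-47410/3 - 1224616) + 309324)/(3241163 + 617204) = (-3721258/3 + 309324)/3858367 = -2793286/3*1/3858367 = -2793286/11575101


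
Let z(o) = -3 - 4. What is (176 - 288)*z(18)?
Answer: 784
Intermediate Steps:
z(o) = -7
(176 - 288)*z(18) = (176 - 288)*(-7) = -112*(-7) = 784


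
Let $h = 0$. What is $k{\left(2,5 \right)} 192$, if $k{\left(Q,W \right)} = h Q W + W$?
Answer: $960$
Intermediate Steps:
$k{\left(Q,W \right)} = W$ ($k{\left(Q,W \right)} = 0 Q W + W = 0 W + W = 0 + W = W$)
$k{\left(2,5 \right)} 192 = 5 \cdot 192 = 960$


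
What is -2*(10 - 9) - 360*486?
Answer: -174962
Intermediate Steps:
-2*(10 - 9) - 360*486 = -2*1 - 174960 = -2 - 174960 = -174962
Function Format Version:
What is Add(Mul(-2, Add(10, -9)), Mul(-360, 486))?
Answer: -174962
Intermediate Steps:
Add(Mul(-2, Add(10, -9)), Mul(-360, 486)) = Add(Mul(-2, 1), -174960) = Add(-2, -174960) = -174962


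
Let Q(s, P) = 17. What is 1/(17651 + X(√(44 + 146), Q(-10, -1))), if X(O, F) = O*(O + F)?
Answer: 939/16749809 - 17*√190/318246371 ≈ 5.5324e-5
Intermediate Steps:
X(O, F) = O*(F + O)
1/(17651 + X(√(44 + 146), Q(-10, -1))) = 1/(17651 + √(44 + 146)*(17 + √(44 + 146))) = 1/(17651 + √190*(17 + √190))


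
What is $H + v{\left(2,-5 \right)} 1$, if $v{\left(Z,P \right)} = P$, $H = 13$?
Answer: $8$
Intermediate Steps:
$H + v{\left(2,-5 \right)} 1 = 13 - 5 = 8$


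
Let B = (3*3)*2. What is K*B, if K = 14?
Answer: 252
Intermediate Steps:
B = 18 (B = 9*2 = 18)
K*B = 14*18 = 252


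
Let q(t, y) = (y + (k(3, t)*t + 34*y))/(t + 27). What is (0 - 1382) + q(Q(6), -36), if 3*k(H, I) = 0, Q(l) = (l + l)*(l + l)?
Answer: -26398/19 ≈ -1389.4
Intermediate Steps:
Q(l) = 4*l² (Q(l) = (2*l)*(2*l) = 4*l²)
k(H, I) = 0 (k(H, I) = (⅓)*0 = 0)
q(t, y) = 35*y/(27 + t) (q(t, y) = (y + (0*t + 34*y))/(t + 27) = (y + (0 + 34*y))/(27 + t) = (y + 34*y)/(27 + t) = (35*y)/(27 + t) = 35*y/(27 + t))
(0 - 1382) + q(Q(6), -36) = (0 - 1382) + 35*(-36)/(27 + 4*6²) = -1382 + 35*(-36)/(27 + 4*36) = -1382 + 35*(-36)/(27 + 144) = -1382 + 35*(-36)/171 = -1382 + 35*(-36)*(1/171) = -1382 - 140/19 = -26398/19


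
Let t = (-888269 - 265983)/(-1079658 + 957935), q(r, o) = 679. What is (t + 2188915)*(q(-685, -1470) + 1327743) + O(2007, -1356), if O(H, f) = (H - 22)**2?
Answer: 353948498302348009/121723 ≈ 2.9078e+12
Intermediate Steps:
t = 1154252/121723 (t = -1154252/(-121723) = -1154252*(-1/121723) = 1154252/121723 ≈ 9.4826)
O(H, f) = (-22 + H)**2
(t + 2188915)*(q(-685, -1470) + 1327743) + O(2007, -1356) = (1154252/121723 + 2188915)*(679 + 1327743) + (-22 + 2007)**2 = (266442454797/121723)*1328422 + 1985**2 = 353948018686340334/121723 + 3940225 = 353948498302348009/121723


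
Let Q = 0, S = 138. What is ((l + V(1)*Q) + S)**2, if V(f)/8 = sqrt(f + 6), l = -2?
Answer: 18496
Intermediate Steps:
V(f) = 8*sqrt(6 + f) (V(f) = 8*sqrt(f + 6) = 8*sqrt(6 + f))
((l + V(1)*Q) + S)**2 = ((-2 + (8*sqrt(6 + 1))*0) + 138)**2 = ((-2 + (8*sqrt(7))*0) + 138)**2 = ((-2 + 0) + 138)**2 = (-2 + 138)**2 = 136**2 = 18496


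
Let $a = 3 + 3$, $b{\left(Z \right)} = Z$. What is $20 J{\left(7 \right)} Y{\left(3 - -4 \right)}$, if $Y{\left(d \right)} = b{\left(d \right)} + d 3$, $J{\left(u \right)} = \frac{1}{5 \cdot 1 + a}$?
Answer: $\frac{560}{11} \approx 50.909$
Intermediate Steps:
$a = 6$
$J{\left(u \right)} = \frac{1}{11}$ ($J{\left(u \right)} = \frac{1}{5 \cdot 1 + 6} = \frac{1}{5 + 6} = \frac{1}{11}$)
$Y{\left(d \right)} = 4 d$ ($Y{\left(d \right)} = d + d 3 = d + 3 d = 4 d$)
$20 J{\left(7 \right)} Y{\left(3 - -4 \right)} = 20 \cdot \frac{1}{11} \cdot 4 \left(3 - -4\right) = \frac{20 \cdot 4 \left(3 + 4\right)}{11} = \frac{20 \cdot 4 \cdot 7}{11} = \frac{20}{11} \cdot 28 = \frac{560}{11}$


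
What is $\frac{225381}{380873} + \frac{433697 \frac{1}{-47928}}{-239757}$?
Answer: $\frac{2590034819079457}{4376639635642008} \approx 0.59179$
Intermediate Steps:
$\frac{225381}{380873} + \frac{433697 \frac{1}{-47928}}{-239757} = 225381 \cdot \frac{1}{380873} + 433697 \left(- \frac{1}{47928}\right) \left(- \frac{1}{239757}\right) = \frac{225381}{380873} - - \frac{433697}{11491073496} = \frac{225381}{380873} + \frac{433697}{11491073496} = \frac{2590034819079457}{4376639635642008}$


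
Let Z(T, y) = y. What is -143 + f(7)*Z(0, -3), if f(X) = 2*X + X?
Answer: -206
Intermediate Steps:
f(X) = 3*X
-143 + f(7)*Z(0, -3) = -143 + (3*7)*(-3) = -143 + 21*(-3) = -143 - 63 = -206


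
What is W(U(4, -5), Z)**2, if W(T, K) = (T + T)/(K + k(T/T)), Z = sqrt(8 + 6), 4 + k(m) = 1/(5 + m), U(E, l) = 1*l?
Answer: 3600/(-23 + 6*sqrt(14))**2 ≈ 11898.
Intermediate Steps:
U(E, l) = l
k(m) = -4 + 1/(5 + m)
Z = sqrt(14) ≈ 3.7417
W(T, K) = 2*T/(-23/6 + K) (W(T, K) = (T + T)/(K + (-19 - 4*T/T)/(5 + T/T)) = (2*T)/(K + (-19 - 4*1)/(5 + 1)) = (2*T)/(K + (-19 - 4)/6) = (2*T)/(K + (1/6)*(-23)) = (2*T)/(K - 23/6) = (2*T)/(-23/6 + K) = 2*T/(-23/6 + K))
W(U(4, -5), Z)**2 = (12*(-5)/(-23 + 6*sqrt(14)))**2 = (-60/(-23 + 6*sqrt(14)))**2 = 3600/(-23 + 6*sqrt(14))**2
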